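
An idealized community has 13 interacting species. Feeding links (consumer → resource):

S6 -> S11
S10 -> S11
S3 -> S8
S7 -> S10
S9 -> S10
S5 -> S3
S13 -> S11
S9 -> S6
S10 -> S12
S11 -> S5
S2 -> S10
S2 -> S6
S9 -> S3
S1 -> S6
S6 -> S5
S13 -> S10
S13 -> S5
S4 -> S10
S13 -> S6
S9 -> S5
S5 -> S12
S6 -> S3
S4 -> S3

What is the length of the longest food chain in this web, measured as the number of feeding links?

5 links

One longest chain: S8 → S3 → S5 → S11 → S10 → S9.
It has 6 species and 5 links.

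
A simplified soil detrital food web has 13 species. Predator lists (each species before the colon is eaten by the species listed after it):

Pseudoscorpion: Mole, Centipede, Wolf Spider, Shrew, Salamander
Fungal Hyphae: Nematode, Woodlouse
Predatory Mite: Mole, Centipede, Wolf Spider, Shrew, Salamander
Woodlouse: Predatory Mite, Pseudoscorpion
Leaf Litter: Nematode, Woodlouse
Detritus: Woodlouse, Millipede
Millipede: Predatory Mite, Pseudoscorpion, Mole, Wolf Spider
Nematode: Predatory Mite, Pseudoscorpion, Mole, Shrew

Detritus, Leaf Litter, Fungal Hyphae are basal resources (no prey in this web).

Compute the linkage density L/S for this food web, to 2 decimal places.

There are L = 26 links among S = 13 species.
L/S = 26/13 = 2.0000 ≈ 2.00.

L/S = 2.00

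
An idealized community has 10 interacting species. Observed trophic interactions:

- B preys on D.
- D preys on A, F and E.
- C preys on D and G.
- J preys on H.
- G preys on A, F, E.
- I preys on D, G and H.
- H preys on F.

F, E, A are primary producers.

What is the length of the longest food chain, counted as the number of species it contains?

3 species

One longest chain: F → H → J.
It has 3 species and 2 links.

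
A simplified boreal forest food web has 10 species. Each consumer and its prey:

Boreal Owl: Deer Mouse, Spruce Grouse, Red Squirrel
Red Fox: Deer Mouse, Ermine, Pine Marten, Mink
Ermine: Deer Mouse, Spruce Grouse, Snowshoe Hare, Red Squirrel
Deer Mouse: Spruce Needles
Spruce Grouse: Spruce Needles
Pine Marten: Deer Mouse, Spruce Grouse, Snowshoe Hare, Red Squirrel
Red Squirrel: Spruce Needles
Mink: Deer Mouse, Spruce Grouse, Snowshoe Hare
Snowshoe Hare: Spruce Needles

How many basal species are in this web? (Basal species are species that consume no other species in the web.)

Basal species (no prey listed): Spruce Needles.
Count: 1.

1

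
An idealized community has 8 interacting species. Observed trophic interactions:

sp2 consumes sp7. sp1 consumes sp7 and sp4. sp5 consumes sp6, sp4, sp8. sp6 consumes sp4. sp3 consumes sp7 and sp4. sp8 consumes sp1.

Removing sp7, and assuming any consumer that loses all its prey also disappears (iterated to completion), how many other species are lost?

Remove sp7.
Round 1: sp2 (all prey gone) → extinct.
No further losses. Total secondary extinctions: 1.

1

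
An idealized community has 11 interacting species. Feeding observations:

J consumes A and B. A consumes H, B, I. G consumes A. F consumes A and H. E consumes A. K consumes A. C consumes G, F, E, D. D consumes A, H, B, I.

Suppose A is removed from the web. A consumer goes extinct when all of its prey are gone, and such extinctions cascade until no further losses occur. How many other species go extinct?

3

Remove A.
Round 1: E (all prey gone), K (all prey gone), G (all prey gone) → extinct.
No further losses. Total secondary extinctions: 3.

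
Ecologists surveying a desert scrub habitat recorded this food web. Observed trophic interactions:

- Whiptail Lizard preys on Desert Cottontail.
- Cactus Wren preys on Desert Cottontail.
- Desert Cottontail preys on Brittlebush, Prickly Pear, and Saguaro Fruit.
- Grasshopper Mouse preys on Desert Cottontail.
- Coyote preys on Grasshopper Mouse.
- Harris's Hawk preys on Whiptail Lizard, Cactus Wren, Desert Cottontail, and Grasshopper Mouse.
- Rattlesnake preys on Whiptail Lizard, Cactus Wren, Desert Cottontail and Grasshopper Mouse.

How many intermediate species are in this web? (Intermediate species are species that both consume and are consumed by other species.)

4

Intermediate species (has both prey and predators): Desert Cottontail, Cactus Wren, Whiptail Lizard, Grasshopper Mouse.
Count: 4.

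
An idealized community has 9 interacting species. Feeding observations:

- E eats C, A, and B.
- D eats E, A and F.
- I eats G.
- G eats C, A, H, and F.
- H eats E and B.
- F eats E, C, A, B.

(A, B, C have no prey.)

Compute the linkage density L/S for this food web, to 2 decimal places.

L/S = 1.89

There are L = 17 links among S = 9 species.
L/S = 17/9 = 1.8889 ≈ 1.89.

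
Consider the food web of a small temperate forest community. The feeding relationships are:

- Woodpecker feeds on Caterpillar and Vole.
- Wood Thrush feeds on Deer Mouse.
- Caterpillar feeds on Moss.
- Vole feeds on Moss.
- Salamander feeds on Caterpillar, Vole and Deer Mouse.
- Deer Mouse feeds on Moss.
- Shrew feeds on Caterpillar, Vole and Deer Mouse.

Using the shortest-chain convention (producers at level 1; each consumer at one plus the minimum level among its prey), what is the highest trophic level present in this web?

Producers (level 1): Moss.
Following each consumer down to its lowest-level prey: Moss → Caterpillar → Woodpecker (levels 1 through 3).
All prey of Woodpecker (Caterpillar 2, Vole 2) are at level 2 or above, so Woodpecker is at level 1 + 2 = 3.
Every consumer has at least one prey at level 2 or below, so none exceeds level 3.

3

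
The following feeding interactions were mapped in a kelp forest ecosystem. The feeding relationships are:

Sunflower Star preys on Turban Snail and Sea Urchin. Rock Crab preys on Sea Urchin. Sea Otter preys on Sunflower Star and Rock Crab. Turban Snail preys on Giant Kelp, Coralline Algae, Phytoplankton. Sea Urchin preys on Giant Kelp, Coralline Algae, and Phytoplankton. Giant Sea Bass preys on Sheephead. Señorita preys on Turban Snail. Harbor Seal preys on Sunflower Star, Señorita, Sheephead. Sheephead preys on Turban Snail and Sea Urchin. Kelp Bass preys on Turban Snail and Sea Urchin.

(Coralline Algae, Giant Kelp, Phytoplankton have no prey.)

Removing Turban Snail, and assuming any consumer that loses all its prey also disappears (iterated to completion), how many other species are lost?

1

Remove Turban Snail.
Round 1: Señorita (all prey gone) → extinct.
No further losses. Total secondary extinctions: 1.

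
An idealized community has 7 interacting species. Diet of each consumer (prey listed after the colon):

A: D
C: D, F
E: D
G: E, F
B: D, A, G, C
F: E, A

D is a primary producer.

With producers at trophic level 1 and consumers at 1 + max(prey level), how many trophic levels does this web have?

Producers (level 1): D.
D → E → F → G → B gives B level 5.
No species has a prey at level 5, so no species reaches level 6.

5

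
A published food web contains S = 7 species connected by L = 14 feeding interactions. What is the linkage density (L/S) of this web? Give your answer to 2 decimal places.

There are L = 14 links among S = 7 species.
L/S = 14/7 = 2.0000 ≈ 2.00.

L/S = 2.00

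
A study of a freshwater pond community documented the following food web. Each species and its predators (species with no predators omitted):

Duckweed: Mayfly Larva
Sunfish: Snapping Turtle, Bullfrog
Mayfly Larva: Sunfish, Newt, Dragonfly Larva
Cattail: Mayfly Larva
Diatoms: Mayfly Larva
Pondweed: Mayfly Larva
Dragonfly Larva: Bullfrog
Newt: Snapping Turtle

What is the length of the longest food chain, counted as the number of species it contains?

One longest chain: Duckweed → Mayfly Larva → Sunfish → Snapping Turtle.
It has 4 species and 3 links.

4 species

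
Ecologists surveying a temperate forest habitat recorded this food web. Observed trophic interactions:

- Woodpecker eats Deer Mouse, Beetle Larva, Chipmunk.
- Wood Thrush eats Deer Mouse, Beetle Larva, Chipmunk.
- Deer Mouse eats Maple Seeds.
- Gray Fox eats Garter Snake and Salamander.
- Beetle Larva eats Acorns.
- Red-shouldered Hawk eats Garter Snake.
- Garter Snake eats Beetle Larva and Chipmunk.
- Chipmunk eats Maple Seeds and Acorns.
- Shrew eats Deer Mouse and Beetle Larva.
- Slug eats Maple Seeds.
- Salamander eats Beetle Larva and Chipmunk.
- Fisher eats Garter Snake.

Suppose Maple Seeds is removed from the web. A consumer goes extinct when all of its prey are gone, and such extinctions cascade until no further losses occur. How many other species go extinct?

2

Remove Maple Seeds.
Round 1: Slug (all prey gone), Deer Mouse (all prey gone) → extinct.
No further losses. Total secondary extinctions: 2.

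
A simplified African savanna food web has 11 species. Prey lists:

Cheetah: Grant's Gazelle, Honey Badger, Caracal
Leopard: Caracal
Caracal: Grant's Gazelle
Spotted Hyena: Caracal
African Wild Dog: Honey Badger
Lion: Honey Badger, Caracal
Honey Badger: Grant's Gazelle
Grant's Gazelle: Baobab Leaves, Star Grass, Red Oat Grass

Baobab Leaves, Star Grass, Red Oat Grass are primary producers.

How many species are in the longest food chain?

4 species

One longest chain: Baobab Leaves → Grant's Gazelle → Honey Badger → Cheetah.
It has 4 species and 3 links.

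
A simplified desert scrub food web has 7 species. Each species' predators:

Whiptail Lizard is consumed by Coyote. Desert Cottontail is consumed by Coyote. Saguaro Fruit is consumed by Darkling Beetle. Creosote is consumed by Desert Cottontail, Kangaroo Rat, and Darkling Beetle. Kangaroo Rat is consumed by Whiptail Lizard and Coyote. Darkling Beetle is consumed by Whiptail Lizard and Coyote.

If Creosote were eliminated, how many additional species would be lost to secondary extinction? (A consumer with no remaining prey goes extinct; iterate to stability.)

2

Remove Creosote.
Round 1: Desert Cottontail (all prey gone), Kangaroo Rat (all prey gone) → extinct.
No further losses. Total secondary extinctions: 2.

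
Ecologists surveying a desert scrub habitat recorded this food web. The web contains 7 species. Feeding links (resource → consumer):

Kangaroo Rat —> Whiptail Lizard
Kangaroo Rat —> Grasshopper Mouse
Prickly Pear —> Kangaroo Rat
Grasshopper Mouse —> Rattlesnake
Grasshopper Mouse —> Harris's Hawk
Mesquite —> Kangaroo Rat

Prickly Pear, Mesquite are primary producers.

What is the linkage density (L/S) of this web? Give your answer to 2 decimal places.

L/S = 0.86

There are L = 6 links among S = 7 species.
L/S = 6/7 = 0.8571 ≈ 0.86.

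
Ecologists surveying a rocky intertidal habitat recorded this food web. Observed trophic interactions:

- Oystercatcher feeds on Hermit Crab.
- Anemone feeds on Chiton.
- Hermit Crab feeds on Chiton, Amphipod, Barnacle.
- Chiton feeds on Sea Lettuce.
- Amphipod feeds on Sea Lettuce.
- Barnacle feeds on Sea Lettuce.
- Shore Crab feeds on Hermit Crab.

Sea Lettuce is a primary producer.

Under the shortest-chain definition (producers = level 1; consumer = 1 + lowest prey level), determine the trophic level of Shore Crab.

Sea Lettuce is a producer → level 1.
Barnacle eats Sea Lettuce → level 2.
Hermit Crab eats Barnacle → level 3.
Shore Crab eats Hermit Crab → level 4.
No prey of Shore Crab is below level 3, so 4 is the minimum.

Trophic level 4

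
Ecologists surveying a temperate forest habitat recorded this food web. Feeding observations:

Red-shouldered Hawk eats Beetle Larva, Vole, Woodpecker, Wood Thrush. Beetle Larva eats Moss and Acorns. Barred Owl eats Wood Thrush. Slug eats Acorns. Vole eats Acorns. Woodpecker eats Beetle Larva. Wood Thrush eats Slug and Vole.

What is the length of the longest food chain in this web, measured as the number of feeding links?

One longest chain: Acorns → Vole → Wood Thrush → Barred Owl.
It has 4 species and 3 links.

3 links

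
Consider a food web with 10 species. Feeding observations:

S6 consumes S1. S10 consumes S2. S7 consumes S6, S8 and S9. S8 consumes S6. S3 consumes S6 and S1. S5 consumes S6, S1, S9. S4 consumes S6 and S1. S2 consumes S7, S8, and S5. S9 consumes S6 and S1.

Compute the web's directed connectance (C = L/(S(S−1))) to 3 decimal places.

The web has S = 10 species and L = 18 feeding links.
C = L / (S(S−1)) = 18 / 90 = 0.2000 ≈ 0.200.

C = 0.200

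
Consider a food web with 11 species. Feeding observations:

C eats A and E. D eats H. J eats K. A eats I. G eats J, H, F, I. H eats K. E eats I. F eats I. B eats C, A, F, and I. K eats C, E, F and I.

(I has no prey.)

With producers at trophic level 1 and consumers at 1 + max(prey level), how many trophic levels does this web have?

6

Producers (level 1): I.
I → E → C → K → H → D gives D level 6.
No species has a prey at level 6, so no species reaches level 7.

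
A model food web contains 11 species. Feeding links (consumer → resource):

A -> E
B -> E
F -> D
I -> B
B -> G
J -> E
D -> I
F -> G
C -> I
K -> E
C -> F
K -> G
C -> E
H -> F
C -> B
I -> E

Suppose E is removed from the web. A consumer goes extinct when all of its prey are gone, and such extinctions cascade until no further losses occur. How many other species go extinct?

2

Remove E.
Round 1: A (all prey gone), J (all prey gone) → extinct.
No further losses. Total secondary extinctions: 2.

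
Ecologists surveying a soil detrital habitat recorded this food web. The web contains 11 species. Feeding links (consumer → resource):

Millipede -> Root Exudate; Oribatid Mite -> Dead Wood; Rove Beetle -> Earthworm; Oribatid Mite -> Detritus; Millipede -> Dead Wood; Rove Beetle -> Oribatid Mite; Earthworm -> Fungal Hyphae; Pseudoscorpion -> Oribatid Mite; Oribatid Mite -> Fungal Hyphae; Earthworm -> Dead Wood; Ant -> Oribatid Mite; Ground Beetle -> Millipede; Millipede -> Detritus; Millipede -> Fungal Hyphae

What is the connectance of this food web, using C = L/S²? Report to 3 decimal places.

C = 0.116

The web has S = 11 species and L = 14 feeding links.
C = L / S² = 14 / 121 = 0.1157 ≈ 0.116.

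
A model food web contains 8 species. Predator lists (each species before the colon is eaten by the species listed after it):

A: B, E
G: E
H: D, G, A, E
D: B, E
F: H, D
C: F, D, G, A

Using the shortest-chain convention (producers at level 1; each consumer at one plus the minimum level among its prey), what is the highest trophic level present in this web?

3

Producers (level 1): C.
Following each consumer down to its lowest-level prey: C → F → H (levels 1 through 3).
All prey of H (F 2) are at level 2 or above, so H is at level 1 + 2 = 3.
Every consumer has at least one prey at level 2 or below, so none exceeds level 3.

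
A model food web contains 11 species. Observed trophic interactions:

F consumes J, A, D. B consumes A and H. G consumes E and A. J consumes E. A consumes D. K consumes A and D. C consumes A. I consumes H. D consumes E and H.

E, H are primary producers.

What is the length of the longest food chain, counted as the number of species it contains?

4 species

One longest chain: E → D → A → B.
It has 4 species and 3 links.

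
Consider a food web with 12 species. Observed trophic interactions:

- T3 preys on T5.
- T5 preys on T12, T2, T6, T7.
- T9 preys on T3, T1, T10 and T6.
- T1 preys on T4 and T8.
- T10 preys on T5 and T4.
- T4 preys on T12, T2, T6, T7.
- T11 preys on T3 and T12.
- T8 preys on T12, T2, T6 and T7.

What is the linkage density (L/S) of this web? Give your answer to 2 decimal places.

L/S = 1.92

There are L = 23 links among S = 12 species.
L/S = 23/12 = 1.9167 ≈ 1.92.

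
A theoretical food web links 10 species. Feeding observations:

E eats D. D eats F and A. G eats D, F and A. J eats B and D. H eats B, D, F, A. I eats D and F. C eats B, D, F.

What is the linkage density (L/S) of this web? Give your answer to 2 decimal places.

L/S = 1.70

There are L = 17 links among S = 10 species.
L/S = 17/10 = 1.7000 ≈ 1.70.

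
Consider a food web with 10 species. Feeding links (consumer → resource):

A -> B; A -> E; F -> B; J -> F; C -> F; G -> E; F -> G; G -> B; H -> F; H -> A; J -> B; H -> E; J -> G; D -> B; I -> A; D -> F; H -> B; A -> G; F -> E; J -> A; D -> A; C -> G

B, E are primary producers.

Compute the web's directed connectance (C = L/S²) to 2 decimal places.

C = 0.22

The web has S = 10 species and L = 22 feeding links.
C = L / S² = 22 / 100 = 0.2200 ≈ 0.22.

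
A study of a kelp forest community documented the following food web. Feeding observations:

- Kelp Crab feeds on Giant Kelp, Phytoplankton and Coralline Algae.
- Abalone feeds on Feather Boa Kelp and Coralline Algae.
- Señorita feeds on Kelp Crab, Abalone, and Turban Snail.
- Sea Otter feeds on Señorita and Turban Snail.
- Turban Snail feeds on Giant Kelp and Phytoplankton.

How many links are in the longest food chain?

3 links

One longest chain: Phytoplankton → Turban Snail → Señorita → Sea Otter.
It has 4 species and 3 links.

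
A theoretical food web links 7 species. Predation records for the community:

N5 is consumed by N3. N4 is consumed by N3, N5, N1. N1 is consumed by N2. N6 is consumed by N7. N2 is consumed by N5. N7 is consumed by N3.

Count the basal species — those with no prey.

2

Basal species (no prey listed): N6, N4.
Count: 2.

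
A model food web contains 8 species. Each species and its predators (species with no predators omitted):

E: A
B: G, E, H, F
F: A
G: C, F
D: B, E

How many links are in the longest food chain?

4 links

One longest chain: D → B → G → F → A.
It has 5 species and 4 links.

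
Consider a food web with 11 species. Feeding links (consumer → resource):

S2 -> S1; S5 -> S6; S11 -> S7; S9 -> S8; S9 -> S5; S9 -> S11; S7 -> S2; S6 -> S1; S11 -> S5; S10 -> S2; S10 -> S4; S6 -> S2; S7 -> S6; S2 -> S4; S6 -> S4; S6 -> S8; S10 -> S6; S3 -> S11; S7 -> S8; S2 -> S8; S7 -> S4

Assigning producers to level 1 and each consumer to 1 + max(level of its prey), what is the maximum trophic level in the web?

Producers (level 1): S8, S1, S4.
S8 → S2 → S6 → S5 → S11 → S3 gives S3 level 6.
No species has a prey at level 6, so no species reaches level 7.

6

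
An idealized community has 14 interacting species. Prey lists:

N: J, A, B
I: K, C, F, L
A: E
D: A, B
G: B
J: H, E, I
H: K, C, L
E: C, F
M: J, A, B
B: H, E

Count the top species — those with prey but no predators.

4

Top species (has prey, but nothing eats it): G, N, M, D.
Count: 4.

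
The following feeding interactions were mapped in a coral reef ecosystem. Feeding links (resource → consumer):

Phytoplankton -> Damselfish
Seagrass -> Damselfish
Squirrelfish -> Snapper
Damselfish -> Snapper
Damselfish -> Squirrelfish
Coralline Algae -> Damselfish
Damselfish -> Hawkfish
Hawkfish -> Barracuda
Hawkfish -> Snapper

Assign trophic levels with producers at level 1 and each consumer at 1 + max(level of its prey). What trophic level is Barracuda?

Trophic level 4

Phytoplankton is a producer → level 1.
Damselfish eats Phytoplankton (level 1); other prey at levels: Seagrass 1, Coralline Algae 1 → level 2.
Hawkfish eats Damselfish → level 3.
Barracuda eats Hawkfish → level 4.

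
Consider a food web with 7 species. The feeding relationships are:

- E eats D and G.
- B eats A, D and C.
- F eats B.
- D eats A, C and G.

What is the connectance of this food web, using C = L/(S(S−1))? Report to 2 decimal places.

C = 0.21

The web has S = 7 species and L = 9 feeding links.
C = L / (S(S−1)) = 9 / 42 = 0.2143 ≈ 0.21.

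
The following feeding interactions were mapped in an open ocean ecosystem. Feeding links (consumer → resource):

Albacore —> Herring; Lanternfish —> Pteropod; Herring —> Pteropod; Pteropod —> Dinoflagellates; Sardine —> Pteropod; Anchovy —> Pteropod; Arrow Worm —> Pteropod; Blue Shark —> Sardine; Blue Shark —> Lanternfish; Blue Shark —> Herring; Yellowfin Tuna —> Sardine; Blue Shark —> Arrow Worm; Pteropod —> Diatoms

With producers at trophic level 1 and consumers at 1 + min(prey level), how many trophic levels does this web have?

4

Producers (level 1): Diatoms, Dinoflagellates.
Following each consumer down to its lowest-level prey: Diatoms → Pteropod → Arrow Worm → Blue Shark (levels 1 through 4).
All prey of Blue Shark (Arrow Worm 3, Lanternfish 3, Sardine 3, Herring 3) are at level 3 or above, so Blue Shark is at level 1 + 3 = 4.
Every consumer has at least one prey at level 3 or below, so none exceeds level 4.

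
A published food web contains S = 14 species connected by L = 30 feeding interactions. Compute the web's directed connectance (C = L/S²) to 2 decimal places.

The web has S = 14 species and L = 30 feeding links.
C = L / S² = 30 / 196 = 0.1531 ≈ 0.15.

C = 0.15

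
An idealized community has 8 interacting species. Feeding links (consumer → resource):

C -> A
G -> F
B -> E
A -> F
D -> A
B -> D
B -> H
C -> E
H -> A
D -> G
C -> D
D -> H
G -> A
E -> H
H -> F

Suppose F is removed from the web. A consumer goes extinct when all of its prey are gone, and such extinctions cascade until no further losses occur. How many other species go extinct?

Remove F.
Round 1: A (all prey gone) → extinct.
Round 2: G (all prey gone), H (all prey gone) → extinct.
Round 3: E (all prey gone), D (all prey gone) → extinct.
Round 4: C (all prey gone), B (all prey gone) → extinct.
No further losses. Total secondary extinctions: 7.

7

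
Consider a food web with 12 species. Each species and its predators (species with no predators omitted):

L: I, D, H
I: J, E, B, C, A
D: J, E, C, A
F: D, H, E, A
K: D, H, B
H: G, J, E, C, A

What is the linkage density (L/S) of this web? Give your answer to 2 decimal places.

There are L = 24 links among S = 12 species.
L/S = 24/12 = 2.0000 ≈ 2.00.

L/S = 2.00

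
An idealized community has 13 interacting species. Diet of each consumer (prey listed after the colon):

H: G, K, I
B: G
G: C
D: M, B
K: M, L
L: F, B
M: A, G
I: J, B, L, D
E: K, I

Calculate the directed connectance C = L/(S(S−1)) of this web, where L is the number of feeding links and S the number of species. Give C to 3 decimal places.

The web has S = 13 species and L = 19 feeding links.
C = L / (S(S−1)) = 19 / 156 = 0.1218 ≈ 0.122.

C = 0.122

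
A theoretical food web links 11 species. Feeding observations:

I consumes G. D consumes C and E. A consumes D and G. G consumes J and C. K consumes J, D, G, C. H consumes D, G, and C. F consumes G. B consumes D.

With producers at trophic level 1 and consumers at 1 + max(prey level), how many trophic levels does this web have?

3

Producers (level 1): C, J, E.
C → G → K gives K level 3.
No species has a prey at level 3, so no species reaches level 4.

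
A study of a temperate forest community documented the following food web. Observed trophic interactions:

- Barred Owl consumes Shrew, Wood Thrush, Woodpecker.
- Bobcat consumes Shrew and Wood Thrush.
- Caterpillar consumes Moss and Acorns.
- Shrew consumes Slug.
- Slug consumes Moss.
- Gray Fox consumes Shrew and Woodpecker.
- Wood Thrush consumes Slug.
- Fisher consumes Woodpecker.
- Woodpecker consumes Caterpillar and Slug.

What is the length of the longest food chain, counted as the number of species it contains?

4 species

One longest chain: Acorns → Caterpillar → Woodpecker → Fisher.
It has 4 species and 3 links.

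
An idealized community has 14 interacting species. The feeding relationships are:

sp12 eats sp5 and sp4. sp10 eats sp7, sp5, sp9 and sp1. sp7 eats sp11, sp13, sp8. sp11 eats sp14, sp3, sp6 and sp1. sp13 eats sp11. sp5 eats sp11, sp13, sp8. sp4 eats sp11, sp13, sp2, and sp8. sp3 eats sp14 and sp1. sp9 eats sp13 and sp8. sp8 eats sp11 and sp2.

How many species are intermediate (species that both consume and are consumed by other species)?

8

Intermediate species (has both prey and predators): sp3, sp11, sp8, sp13, sp5, sp9, sp4, sp7.
Count: 8.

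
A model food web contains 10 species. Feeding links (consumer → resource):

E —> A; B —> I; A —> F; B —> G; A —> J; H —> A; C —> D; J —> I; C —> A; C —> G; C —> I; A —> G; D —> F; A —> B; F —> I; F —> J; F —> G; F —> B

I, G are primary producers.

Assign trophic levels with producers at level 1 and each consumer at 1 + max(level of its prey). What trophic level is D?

Trophic level 4

I is a producer → level 1.
B eats I (level 1); other prey at levels: G 1 → level 2.
F eats B (level 2); other prey at levels: I 1, G 1, J 2 → level 3.
D eats F → level 4.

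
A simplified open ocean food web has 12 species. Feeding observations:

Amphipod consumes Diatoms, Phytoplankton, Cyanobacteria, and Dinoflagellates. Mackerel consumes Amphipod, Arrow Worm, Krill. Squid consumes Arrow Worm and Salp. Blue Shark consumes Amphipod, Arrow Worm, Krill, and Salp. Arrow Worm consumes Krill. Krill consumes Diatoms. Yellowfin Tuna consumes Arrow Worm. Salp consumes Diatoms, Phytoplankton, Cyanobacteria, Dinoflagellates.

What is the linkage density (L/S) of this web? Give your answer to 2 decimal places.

There are L = 20 links among S = 12 species.
L/S = 20/12 = 1.6667 ≈ 1.67.

L/S = 1.67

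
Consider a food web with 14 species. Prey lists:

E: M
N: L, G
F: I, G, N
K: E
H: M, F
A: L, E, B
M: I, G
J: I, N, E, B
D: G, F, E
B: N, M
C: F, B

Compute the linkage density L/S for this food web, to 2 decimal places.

L/S = 1.79

There are L = 25 links among S = 14 species.
L/S = 25/14 = 1.7857 ≈ 1.79.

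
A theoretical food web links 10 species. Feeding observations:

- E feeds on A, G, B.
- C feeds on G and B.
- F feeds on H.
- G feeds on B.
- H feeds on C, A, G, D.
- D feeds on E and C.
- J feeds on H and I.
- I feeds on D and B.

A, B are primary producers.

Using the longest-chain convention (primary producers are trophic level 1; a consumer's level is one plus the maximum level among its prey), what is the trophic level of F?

Trophic level 6

B is a producer → level 1.
G eats B → level 2.
E eats G (level 2); other prey at levels: A 1, B 1 → level 3.
D eats E (level 3); other prey at levels: C 3 → level 4.
H eats D (level 4); other prey at levels: A 1, G 2, C 3 → level 5.
F eats H → level 6.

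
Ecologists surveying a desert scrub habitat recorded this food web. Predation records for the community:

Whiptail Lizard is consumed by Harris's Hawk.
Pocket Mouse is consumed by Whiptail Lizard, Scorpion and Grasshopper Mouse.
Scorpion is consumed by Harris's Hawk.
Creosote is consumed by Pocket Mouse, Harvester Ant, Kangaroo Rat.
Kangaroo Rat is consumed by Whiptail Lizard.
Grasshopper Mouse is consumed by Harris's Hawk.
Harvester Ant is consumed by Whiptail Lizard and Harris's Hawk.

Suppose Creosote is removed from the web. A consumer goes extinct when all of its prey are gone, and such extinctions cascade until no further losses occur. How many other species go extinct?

7

Remove Creosote.
Round 1: Harvester Ant (all prey gone), Kangaroo Rat (all prey gone), Pocket Mouse (all prey gone) → extinct.
Round 2: Whiptail Lizard (all prey gone), Scorpion (all prey gone), Grasshopper Mouse (all prey gone) → extinct.
Round 3: Harris's Hawk (all prey gone) → extinct.
No further losses. Total secondary extinctions: 7.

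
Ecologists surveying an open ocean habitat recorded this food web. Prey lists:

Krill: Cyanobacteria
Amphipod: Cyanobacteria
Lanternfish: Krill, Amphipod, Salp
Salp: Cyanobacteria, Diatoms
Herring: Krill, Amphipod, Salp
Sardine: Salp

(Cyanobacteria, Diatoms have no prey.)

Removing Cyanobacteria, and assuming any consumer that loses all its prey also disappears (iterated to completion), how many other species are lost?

2

Remove Cyanobacteria.
Round 1: Krill (all prey gone), Amphipod (all prey gone) → extinct.
No further losses. Total secondary extinctions: 2.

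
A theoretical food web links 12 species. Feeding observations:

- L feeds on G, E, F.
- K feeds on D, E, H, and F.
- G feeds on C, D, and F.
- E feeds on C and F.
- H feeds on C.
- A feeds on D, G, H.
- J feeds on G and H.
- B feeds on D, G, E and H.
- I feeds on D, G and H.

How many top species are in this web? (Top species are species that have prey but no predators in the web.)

6

Top species (has prey, but nothing eats it): I, A, J, L, B, K.
Count: 6.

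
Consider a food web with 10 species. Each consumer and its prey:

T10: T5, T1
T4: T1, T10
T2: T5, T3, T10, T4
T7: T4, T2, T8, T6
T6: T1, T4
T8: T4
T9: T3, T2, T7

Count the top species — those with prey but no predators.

1

Top species (has prey, but nothing eats it): T9.
Count: 1.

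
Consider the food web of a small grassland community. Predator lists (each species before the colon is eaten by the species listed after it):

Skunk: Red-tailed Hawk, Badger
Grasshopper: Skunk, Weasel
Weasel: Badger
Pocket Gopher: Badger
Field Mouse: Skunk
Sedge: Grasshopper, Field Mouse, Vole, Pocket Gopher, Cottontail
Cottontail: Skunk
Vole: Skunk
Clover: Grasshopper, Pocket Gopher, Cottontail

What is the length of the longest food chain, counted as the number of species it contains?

One longest chain: Clover → Grasshopper → Skunk → Red-tailed Hawk.
It has 4 species and 3 links.

4 species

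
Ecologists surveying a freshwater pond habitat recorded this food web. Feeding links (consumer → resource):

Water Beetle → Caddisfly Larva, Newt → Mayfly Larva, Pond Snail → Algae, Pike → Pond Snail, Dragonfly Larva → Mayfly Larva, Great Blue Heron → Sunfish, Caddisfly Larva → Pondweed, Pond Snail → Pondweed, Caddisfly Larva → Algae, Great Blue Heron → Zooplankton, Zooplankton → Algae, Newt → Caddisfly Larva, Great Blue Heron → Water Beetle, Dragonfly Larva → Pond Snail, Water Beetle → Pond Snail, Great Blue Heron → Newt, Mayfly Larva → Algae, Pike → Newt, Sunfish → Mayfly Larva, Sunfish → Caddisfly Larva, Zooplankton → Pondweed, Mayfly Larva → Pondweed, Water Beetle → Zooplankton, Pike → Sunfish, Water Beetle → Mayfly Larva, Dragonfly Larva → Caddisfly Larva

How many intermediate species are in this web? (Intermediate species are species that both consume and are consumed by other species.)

Intermediate species (has both prey and predators): Mayfly Larva, Caddisfly Larva, Pond Snail, Zooplankton, Sunfish, Newt, Water Beetle.
Count: 7.

7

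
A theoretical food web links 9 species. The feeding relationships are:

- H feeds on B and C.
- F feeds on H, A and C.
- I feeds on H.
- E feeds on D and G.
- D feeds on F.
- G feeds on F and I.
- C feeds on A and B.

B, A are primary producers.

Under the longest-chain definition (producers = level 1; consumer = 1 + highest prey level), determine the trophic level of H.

Trophic level 3

B is a producer → level 1.
C eats B (level 1); other prey at levels: A 1 → level 2.
H eats C (level 2); other prey at levels: B 1 → level 3.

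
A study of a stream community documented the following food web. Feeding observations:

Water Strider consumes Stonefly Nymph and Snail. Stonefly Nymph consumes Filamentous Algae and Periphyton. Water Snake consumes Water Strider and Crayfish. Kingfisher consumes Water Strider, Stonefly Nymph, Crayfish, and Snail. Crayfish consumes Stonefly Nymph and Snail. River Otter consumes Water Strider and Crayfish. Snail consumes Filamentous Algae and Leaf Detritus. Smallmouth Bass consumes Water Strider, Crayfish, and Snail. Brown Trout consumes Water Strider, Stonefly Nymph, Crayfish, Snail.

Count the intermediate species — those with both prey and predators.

4

Intermediate species (has both prey and predators): Snail, Stonefly Nymph, Water Strider, Crayfish.
Count: 4.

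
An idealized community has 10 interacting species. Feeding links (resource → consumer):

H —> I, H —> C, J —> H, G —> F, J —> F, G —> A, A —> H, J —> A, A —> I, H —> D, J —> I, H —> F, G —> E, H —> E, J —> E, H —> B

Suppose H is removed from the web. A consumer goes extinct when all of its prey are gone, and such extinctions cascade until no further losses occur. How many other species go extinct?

Remove H.
Round 1: B (all prey gone), D (all prey gone), C (all prey gone) → extinct.
No further losses. Total secondary extinctions: 3.

3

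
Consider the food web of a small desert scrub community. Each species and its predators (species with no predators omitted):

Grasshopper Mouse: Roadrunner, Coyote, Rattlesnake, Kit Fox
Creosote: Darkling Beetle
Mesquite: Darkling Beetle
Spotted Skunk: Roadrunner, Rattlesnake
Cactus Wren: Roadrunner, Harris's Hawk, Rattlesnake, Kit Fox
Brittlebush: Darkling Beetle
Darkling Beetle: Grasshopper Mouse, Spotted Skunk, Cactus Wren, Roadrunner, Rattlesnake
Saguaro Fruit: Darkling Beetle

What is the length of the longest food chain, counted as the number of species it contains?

4 species

One longest chain: Creosote → Darkling Beetle → Grasshopper Mouse → Roadrunner.
It has 4 species and 3 links.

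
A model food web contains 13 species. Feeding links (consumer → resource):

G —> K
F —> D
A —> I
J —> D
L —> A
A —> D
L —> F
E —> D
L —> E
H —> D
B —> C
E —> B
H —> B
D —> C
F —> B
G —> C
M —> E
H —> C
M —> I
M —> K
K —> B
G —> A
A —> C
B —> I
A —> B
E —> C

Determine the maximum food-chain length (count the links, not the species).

One longest chain: C → D → F → L.
It has 4 species and 3 links.

3 links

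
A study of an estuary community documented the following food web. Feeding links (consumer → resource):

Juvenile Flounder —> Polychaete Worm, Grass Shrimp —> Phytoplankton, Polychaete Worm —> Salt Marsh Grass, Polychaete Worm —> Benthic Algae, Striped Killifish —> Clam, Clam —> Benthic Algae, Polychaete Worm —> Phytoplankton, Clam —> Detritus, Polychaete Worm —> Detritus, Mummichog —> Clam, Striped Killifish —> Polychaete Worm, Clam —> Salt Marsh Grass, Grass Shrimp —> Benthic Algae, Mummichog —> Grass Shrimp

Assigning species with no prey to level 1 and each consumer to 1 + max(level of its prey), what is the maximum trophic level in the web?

3

Basal resources (level 1): Benthic Algae, Phytoplankton, Detritus, Salt Marsh Grass.
Benthic Algae → Polychaete Worm → Juvenile Flounder gives Juvenile Flounder level 3.
No species has a prey at level 3, so no species reaches level 4.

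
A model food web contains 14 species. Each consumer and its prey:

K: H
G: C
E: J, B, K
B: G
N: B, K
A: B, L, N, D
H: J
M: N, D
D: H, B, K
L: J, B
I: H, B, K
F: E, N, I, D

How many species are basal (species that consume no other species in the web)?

2

Basal species (no prey listed): J, C.
Count: 2.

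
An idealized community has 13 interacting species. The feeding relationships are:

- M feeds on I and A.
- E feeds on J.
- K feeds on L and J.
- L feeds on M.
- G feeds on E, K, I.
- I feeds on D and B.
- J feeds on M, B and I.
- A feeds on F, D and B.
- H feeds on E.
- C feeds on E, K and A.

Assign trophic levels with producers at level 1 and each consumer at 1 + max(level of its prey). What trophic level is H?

Trophic level 6

D is a producer → level 1.
A eats D (level 1); other prey at levels: F 1, B 1 → level 2.
M eats A (level 2); other prey at levels: I 2 → level 3.
J eats M (level 3); other prey at levels: B 1, I 2 → level 4.
E eats J → level 5.
H eats E → level 6.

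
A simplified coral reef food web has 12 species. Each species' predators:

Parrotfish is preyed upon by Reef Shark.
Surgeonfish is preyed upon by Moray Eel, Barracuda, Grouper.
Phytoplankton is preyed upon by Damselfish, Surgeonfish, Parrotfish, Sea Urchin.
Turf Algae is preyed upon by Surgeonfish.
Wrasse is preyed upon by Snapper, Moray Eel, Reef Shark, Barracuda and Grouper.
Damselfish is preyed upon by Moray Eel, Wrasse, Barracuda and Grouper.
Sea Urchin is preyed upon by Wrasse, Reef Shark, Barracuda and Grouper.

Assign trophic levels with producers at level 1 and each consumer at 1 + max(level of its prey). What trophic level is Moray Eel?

Trophic level 4

Phytoplankton is a producer → level 1.
Damselfish eats Phytoplankton → level 2.
Wrasse eats Damselfish (level 2); other prey at levels: Sea Urchin 2 → level 3.
Moray Eel eats Wrasse (level 3); other prey at levels: Damselfish 2, Surgeonfish 2 → level 4.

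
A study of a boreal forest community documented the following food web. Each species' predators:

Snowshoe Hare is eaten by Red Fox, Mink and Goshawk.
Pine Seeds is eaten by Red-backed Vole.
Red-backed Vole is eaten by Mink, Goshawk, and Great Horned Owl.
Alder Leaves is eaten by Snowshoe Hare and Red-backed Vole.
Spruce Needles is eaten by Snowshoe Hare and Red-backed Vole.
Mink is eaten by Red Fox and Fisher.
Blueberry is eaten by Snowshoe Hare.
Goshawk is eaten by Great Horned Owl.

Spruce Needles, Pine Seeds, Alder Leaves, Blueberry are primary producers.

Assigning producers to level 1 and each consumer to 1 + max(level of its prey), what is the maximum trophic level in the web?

4

Producers (level 1): Spruce Needles, Pine Seeds, Alder Leaves, Blueberry.
Spruce Needles → Red-backed Vole → Mink → Fisher gives Fisher level 4.
No species has a prey at level 4, so no species reaches level 5.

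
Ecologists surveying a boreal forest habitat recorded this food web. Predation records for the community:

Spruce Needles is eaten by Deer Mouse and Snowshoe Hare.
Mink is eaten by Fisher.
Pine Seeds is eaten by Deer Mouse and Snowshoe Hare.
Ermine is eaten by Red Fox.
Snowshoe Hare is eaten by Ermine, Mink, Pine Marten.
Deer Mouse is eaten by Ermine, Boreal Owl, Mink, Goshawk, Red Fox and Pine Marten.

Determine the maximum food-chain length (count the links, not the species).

One longest chain: Spruce Needles → Deer Mouse → Mink → Fisher.
It has 4 species and 3 links.

3 links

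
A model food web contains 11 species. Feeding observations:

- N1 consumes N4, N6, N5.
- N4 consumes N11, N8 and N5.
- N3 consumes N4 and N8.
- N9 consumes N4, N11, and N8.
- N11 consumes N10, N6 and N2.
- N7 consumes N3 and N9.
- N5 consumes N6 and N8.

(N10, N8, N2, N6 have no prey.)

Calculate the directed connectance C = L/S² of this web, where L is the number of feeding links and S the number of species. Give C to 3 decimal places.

The web has S = 11 species and L = 18 feeding links.
C = L / S² = 18 / 121 = 0.1488 ≈ 0.149.

C = 0.149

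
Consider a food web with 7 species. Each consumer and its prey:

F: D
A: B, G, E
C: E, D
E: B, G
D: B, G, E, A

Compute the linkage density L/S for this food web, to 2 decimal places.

There are L = 12 links among S = 7 species.
L/S = 12/7 = 1.7143 ≈ 1.71.

L/S = 1.71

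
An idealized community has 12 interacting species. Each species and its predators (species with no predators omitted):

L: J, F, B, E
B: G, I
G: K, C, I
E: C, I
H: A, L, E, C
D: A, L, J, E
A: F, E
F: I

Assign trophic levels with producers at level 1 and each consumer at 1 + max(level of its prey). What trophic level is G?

Trophic level 4

D is a producer → level 1.
L eats D (level 1); other prey at levels: H 1 → level 2.
B eats L → level 3.
G eats B → level 4.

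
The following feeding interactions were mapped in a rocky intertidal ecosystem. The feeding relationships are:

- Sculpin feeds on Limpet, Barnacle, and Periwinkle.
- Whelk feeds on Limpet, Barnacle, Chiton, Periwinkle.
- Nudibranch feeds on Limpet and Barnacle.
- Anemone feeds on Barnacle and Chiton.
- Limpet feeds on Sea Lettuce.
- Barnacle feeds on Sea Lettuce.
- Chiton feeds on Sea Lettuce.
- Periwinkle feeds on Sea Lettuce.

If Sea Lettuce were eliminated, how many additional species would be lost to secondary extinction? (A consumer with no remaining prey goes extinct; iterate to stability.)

Remove Sea Lettuce.
Round 1: Chiton (all prey gone), Limpet (all prey gone), Barnacle (all prey gone), Periwinkle (all prey gone) → extinct.
Round 2: Sculpin (all prey gone), Whelk (all prey gone), Nudibranch (all prey gone), Anemone (all prey gone) → extinct.
No further losses. Total secondary extinctions: 8.

8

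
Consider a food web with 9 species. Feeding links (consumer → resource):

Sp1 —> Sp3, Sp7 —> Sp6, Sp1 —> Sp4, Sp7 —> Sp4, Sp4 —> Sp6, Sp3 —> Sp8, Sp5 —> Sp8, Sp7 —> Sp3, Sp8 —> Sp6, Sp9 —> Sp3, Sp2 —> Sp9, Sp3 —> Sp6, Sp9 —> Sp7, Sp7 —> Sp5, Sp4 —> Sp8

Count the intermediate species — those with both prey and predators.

Intermediate species (has both prey and predators): Sp8, Sp5, Sp4, Sp3, Sp7, Sp9.
Count: 6.

6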